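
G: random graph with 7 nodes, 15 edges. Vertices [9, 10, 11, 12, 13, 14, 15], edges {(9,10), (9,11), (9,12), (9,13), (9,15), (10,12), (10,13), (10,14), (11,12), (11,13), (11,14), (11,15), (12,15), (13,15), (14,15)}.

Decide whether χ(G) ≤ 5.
A valid 5-coloring: color 1: [10, 11]; color 2: [15]; color 3: [9, 14]; color 4: [12, 13].
(χ(G) = 4 ≤ 5.)

Yes, G is 5-colorable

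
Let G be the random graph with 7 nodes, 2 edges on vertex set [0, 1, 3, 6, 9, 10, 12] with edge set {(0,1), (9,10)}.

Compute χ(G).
χ(G) = 2

Clique number ω(G) = 2 (lower bound: χ ≥ ω).
The graph is bipartite (no odd cycle), so 2 colors suffice: χ(G) = 2.
A valid 2-coloring: color 1: [0, 3, 6, 9, 12]; color 2: [1, 10].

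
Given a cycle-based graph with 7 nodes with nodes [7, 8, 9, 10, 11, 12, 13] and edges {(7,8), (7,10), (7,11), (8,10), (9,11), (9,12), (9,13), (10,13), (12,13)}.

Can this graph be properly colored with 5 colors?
Yes, G is 5-colorable

A valid 5-coloring: color 1: [9, 10]; color 2: [7, 13]; color 3: [8, 11, 12].
(χ(G) = 3 ≤ 5.)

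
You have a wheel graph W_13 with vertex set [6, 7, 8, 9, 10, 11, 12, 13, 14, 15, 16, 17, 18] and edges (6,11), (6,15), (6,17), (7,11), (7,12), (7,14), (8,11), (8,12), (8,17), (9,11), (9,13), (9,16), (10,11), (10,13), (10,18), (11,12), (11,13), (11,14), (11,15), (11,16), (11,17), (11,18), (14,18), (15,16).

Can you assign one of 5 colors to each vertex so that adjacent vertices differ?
Yes, G is 5-colorable

A valid 5-coloring: color 1: [11]; color 2: [9, 10, 12, 14, 15, 17]; color 3: [6, 7, 8, 13, 16, 18].
(χ(G) = 3 ≤ 5.)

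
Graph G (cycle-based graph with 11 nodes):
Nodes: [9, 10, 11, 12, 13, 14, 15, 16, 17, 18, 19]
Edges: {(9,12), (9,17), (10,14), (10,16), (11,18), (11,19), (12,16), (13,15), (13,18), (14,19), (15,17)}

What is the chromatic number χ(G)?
χ(G) = 3

Clique number ω(G) = 2 (lower bound: χ ≥ ω).
Odd cycle [13, 18, 11, 19, 14, 10, 16, 12, 9, 17, 15] needs 3 colors (χ ≥ 3).
The coloring below uses 3 colors, so χ(G) = 3.
A valid 3-coloring: color 1: [11, 13, 14, 16, 17]; color 2: [10, 12, 15, 18, 19]; color 3: [9].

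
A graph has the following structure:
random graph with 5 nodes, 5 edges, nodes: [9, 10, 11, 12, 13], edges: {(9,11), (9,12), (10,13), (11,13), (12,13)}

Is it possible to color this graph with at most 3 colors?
A valid 3-coloring: color 1: [9, 13]; color 2: [10, 11, 12].
(χ(G) = 2 ≤ 3.)

Yes, G is 3-colorable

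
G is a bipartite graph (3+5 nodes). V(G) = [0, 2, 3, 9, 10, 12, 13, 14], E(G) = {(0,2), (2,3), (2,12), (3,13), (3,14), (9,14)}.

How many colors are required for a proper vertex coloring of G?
Clique number ω(G) = 2 (lower bound: χ ≥ ω).
The graph is bipartite (no odd cycle), so 2 colors suffice: χ(G) = 2.
A valid 2-coloring: color 1: [2, 10, 13, 14]; color 2: [0, 3, 9, 12].

χ(G) = 2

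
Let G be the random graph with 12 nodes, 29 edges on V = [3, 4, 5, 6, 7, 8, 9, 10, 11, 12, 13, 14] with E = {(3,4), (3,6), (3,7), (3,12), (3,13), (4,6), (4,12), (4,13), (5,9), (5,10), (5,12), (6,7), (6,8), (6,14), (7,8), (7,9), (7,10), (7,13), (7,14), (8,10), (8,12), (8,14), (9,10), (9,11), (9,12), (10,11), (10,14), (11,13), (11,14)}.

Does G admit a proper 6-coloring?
Yes, G is 6-colorable

A valid 6-coloring: color 1: [4, 5, 7, 11]; color 2: [6, 10, 12, 13]; color 3: [3, 8, 9]; color 4: [14].
(χ(G) = 4 ≤ 6.)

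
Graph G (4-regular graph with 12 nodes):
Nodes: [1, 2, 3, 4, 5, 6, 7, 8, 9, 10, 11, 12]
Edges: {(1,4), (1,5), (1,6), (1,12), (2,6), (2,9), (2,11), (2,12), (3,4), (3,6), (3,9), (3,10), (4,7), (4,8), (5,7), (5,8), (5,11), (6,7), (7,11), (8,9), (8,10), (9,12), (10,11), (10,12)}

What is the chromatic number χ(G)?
χ(G) = 3

Clique number ω(G) = 3 (lower bound: χ ≥ ω).
The clique on [2, 9, 12] has size 3, forcing χ ≥ 3, and the coloring below uses 3 colors, so χ(G) = 3.
A valid 3-coloring: color 1: [4, 5, 6, 9, 10]; color 2: [1, 2, 3, 7, 8]; color 3: [11, 12].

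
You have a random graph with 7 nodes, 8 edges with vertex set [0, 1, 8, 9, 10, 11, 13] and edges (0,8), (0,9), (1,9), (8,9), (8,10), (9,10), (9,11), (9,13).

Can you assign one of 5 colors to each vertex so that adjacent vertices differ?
Yes, G is 5-colorable

A valid 5-coloring: color 1: [9]; color 2: [1, 8, 11, 13]; color 3: [0, 10].
(χ(G) = 3 ≤ 5.)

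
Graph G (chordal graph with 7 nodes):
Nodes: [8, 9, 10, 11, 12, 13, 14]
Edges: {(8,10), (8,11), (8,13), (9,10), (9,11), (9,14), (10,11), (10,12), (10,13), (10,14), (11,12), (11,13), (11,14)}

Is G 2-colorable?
The clique on vertices [8, 10, 11, 13] has size 4 > 2, so it alone needs 4 colors.

No, G is not 2-colorable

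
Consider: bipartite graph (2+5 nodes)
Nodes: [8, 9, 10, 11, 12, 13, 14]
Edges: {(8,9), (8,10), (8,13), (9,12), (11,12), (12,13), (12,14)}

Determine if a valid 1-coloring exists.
Edge (8,9) forces its endpoints to differ, so 1 color is not enough.

No, G is not 1-colorable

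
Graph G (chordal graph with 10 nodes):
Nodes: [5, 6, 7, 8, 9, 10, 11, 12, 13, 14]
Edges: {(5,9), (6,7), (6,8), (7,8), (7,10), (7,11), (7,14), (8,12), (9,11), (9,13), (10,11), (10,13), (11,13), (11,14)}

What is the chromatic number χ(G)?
Clique number ω(G) = 3 (lower bound: χ ≥ ω).
The clique on [6, 7, 8] has size 3, forcing χ ≥ 3, and the coloring below uses 3 colors, so χ(G) = 3.
A valid 3-coloring: color 1: [5, 7, 12, 13]; color 2: [8, 11]; color 3: [6, 9, 10, 14].

χ(G) = 3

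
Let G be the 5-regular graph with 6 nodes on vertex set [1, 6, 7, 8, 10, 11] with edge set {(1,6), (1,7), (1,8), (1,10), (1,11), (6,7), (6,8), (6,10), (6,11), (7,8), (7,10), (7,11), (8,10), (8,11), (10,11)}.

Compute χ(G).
Clique number ω(G) = 6 (lower bound: χ ≥ ω).
The clique on [1, 6, 7, 8, 10, 11] has size 6, forcing χ ≥ 6, and the coloring below uses 6 colors, so χ(G) = 6.
A valid 6-coloring: color 1: [10]; color 2: [8]; color 3: [1]; color 4: [7]; color 5: [6]; color 6: [11].

χ(G) = 6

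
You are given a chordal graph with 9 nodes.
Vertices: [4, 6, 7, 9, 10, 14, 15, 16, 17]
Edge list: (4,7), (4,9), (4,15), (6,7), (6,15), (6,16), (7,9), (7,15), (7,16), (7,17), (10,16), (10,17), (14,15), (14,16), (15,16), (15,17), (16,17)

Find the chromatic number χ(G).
χ(G) = 4

Clique number ω(G) = 4 (lower bound: χ ≥ ω).
The clique on [7, 15, 16, 17] has size 4, forcing χ ≥ 4, and the coloring below uses 4 colors, so χ(G) = 4.
A valid 4-coloring: color 1: [4, 16]; color 2: [7, 10, 14]; color 3: [9, 15]; color 4: [6, 17].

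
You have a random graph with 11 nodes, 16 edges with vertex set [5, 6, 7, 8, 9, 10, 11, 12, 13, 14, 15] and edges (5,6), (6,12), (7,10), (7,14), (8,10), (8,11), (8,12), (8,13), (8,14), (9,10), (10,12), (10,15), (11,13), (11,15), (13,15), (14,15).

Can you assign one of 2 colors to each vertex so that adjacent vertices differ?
The clique on vertices [8, 10, 12] has size 3 > 2, so it alone needs 3 colors.

No, G is not 2-colorable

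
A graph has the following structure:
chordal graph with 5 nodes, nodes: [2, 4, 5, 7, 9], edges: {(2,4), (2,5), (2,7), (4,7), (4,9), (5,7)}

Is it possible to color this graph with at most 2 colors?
The clique on vertices [2, 4, 7] has size 3 > 2, so it alone needs 3 colors.

No, G is not 2-colorable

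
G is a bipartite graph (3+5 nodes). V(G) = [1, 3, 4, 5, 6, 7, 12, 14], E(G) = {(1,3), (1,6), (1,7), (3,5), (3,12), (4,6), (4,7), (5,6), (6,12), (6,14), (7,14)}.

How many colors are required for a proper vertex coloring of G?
χ(G) = 2

Clique number ω(G) = 2 (lower bound: χ ≥ ω).
The graph is bipartite (no odd cycle), so 2 colors suffice: χ(G) = 2.
A valid 2-coloring: color 1: [3, 6, 7]; color 2: [1, 4, 5, 12, 14].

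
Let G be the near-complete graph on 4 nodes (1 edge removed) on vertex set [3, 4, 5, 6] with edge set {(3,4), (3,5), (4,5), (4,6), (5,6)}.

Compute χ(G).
Clique number ω(G) = 3 (lower bound: χ ≥ ω).
The clique on [3, 4, 5] has size 3, forcing χ ≥ 3, and the coloring below uses 3 colors, so χ(G) = 3.
A valid 3-coloring: color 1: [5]; color 2: [4]; color 3: [3, 6].

χ(G) = 3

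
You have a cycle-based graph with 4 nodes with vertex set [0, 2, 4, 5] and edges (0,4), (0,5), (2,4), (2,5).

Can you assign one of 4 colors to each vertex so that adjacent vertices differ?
Yes, G is 4-colorable

A valid 4-coloring: color 1: [0, 2]; color 2: [4, 5].
(χ(G) = 2 ≤ 4.)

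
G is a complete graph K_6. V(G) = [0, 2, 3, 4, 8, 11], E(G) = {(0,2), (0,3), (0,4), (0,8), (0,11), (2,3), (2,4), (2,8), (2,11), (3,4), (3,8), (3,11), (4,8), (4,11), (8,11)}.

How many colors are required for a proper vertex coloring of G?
χ(G) = 6

Clique number ω(G) = 6 (lower bound: χ ≥ ω).
The clique on [0, 2, 3, 4, 8, 11] has size 6, forcing χ ≥ 6, and the coloring below uses 6 colors, so χ(G) = 6.
A valid 6-coloring: color 1: [3]; color 2: [4]; color 3: [0]; color 4: [2]; color 5: [11]; color 6: [8].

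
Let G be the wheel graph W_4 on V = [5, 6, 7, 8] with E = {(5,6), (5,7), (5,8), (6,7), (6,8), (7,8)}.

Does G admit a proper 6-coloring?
Yes, G is 6-colorable

A valid 6-coloring: color 1: [5]; color 2: [8]; color 3: [6]; color 4: [7].
(χ(G) = 4 ≤ 6.)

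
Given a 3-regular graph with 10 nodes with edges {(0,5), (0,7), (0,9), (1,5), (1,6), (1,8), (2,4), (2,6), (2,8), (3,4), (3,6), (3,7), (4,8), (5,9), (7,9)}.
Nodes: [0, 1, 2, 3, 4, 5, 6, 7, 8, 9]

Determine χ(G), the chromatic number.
Clique number ω(G) = 3 (lower bound: χ ≥ ω).
The clique on [0, 5, 9] has size 3, forcing χ ≥ 3, and the coloring below uses 3 colors, so χ(G) = 3.
A valid 3-coloring: color 1: [1, 2, 3, 9]; color 2: [4, 5, 6, 7]; color 3: [0, 8].

χ(G) = 3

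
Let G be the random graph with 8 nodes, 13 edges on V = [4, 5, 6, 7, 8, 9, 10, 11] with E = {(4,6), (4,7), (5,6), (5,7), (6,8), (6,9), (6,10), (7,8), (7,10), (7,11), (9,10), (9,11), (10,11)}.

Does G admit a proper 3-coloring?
Yes, G is 3-colorable

A valid 3-coloring: color 1: [6, 11]; color 2: [4, 5, 8, 10]; color 3: [7, 9].
(χ(G) = 3 ≤ 3.)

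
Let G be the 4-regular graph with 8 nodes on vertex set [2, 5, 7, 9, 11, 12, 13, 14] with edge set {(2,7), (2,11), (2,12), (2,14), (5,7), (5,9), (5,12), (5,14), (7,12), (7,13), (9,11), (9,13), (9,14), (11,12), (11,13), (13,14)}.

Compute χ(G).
Clique number ω(G) = 3 (lower bound: χ ≥ ω).
The clique on [5, 9, 14] has size 3, forcing χ ≥ 3, and the coloring below uses 3 colors, so χ(G) = 3.
A valid 3-coloring: color 1: [2, 5, 13]; color 2: [7, 11, 14]; color 3: [9, 12].

χ(G) = 3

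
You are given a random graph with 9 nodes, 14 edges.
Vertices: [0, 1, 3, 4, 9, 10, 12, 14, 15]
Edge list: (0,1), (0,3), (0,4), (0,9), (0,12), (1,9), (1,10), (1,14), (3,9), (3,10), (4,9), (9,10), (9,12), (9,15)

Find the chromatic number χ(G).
χ(G) = 3

Clique number ω(G) = 3 (lower bound: χ ≥ ω).
The clique on [0, 1, 9] has size 3, forcing χ ≥ 3, and the coloring below uses 3 colors, so χ(G) = 3.
A valid 3-coloring: color 1: [9, 14]; color 2: [0, 10, 15]; color 3: [1, 3, 4, 12].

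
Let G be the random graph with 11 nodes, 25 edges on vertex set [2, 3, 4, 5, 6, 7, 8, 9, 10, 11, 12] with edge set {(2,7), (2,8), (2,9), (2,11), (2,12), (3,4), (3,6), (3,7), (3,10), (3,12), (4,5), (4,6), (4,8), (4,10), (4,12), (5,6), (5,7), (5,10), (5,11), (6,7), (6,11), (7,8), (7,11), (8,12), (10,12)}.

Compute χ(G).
Clique number ω(G) = 4 (lower bound: χ ≥ ω).
The clique on [3, 4, 10, 12] has size 4, forcing χ ≥ 4, and the coloring below uses 4 colors, so χ(G) = 4.
A valid 4-coloring: color 1: [4, 7, 9]; color 2: [2, 3, 5]; color 3: [6, 12]; color 4: [8, 10, 11].

χ(G) = 4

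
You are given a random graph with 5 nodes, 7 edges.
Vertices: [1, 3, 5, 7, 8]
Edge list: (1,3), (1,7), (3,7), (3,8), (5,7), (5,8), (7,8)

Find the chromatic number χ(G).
χ(G) = 3

Clique number ω(G) = 3 (lower bound: χ ≥ ω).
The clique on [3, 7, 8] has size 3, forcing χ ≥ 3, and the coloring below uses 3 colors, so χ(G) = 3.
A valid 3-coloring: color 1: [7]; color 2: [3, 5]; color 3: [1, 8].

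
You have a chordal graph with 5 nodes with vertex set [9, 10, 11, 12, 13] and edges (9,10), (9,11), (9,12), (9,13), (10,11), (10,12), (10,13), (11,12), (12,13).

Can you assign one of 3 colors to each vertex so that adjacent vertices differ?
The clique on vertices [9, 10, 11, 12] has size 4 > 3, so it alone needs 4 colors.

No, G is not 3-colorable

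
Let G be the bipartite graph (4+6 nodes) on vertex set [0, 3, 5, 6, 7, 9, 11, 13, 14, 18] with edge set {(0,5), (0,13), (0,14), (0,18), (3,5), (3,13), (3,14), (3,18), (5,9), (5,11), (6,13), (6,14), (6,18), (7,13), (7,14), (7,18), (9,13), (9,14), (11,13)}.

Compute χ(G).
Clique number ω(G) = 2 (lower bound: χ ≥ ω).
The graph is bipartite (no odd cycle), so 2 colors suffice: χ(G) = 2.
A valid 2-coloring: color 1: [5, 13, 14, 18]; color 2: [0, 3, 6, 7, 9, 11].

χ(G) = 2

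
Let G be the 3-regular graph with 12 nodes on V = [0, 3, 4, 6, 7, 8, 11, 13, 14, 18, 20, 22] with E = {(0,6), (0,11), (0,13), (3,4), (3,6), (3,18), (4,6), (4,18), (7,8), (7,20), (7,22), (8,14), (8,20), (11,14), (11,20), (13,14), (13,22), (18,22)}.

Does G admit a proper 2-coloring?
No, G is not 2-colorable

The clique on vertices [3, 4, 18] has size 3 > 2, so it alone needs 3 colors.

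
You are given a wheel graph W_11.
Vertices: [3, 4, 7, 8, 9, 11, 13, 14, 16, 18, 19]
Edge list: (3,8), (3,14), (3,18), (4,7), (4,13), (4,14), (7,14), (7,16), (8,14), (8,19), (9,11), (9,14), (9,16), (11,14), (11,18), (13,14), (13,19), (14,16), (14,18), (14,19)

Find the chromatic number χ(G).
χ(G) = 3

Clique number ω(G) = 3 (lower bound: χ ≥ ω).
The clique on [3, 8, 14] has size 3, forcing χ ≥ 3, and the coloring below uses 3 colors, so χ(G) = 3.
A valid 3-coloring: color 1: [14]; color 2: [7, 8, 9, 13, 18]; color 3: [3, 4, 11, 16, 19].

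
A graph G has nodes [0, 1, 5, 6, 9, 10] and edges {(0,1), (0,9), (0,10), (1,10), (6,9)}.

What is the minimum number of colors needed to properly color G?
Clique number ω(G) = 3 (lower bound: χ ≥ ω).
The clique on [0, 1, 10] has size 3, forcing χ ≥ 3, and the coloring below uses 3 colors, so χ(G) = 3.
A valid 3-coloring: color 1: [0, 5, 6]; color 2: [9, 10]; color 3: [1].

χ(G) = 3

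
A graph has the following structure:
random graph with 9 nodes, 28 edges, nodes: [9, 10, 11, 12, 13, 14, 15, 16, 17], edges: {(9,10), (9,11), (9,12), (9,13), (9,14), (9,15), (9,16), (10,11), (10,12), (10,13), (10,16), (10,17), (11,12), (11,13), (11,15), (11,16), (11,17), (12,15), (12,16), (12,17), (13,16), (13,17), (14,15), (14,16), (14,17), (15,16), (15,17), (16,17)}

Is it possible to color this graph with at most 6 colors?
Yes, G is 6-colorable

A valid 6-coloring: color 1: [16]; color 2: [9, 17]; color 3: [11, 14]; color 4: [10, 15]; color 5: [12, 13].
(χ(G) = 5 ≤ 6.)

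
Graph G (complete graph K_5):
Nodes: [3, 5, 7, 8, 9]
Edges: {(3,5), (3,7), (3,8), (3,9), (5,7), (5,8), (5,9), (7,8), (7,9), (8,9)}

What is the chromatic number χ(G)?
χ(G) = 5

Clique number ω(G) = 5 (lower bound: χ ≥ ω).
The clique on [3, 5, 7, 8, 9] has size 5, forcing χ ≥ 5, and the coloring below uses 5 colors, so χ(G) = 5.
A valid 5-coloring: color 1: [3]; color 2: [5]; color 3: [7]; color 4: [9]; color 5: [8].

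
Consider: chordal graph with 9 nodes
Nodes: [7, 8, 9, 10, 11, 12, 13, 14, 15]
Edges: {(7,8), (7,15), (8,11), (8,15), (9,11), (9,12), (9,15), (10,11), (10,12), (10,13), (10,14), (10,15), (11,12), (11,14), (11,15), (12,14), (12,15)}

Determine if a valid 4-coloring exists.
A valid 4-coloring: color 1: [7, 11, 13]; color 2: [14, 15]; color 3: [8, 12]; color 4: [9, 10].
(χ(G) = 4 ≤ 4.)

Yes, G is 4-colorable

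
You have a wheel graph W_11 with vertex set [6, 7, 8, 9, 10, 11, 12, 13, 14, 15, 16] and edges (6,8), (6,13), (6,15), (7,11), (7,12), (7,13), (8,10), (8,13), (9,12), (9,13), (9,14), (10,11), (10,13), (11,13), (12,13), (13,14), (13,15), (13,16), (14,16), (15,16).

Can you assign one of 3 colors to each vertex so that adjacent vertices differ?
A valid 3-coloring: color 1: [13]; color 2: [8, 11, 12, 14, 15]; color 3: [6, 7, 9, 10, 16].
(χ(G) = 3 ≤ 3.)

Yes, G is 3-colorable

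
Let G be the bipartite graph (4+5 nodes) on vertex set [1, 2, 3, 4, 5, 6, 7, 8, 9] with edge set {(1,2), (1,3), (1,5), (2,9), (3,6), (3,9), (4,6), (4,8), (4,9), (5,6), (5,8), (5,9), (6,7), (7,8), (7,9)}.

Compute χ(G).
χ(G) = 2

Clique number ω(G) = 2 (lower bound: χ ≥ ω).
The graph is bipartite (no odd cycle), so 2 colors suffice: χ(G) = 2.
A valid 2-coloring: color 1: [1, 6, 8, 9]; color 2: [2, 3, 4, 5, 7].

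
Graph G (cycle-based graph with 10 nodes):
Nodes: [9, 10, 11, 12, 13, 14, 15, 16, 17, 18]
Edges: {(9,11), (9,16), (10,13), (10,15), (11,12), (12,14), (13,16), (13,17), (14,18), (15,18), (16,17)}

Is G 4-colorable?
A valid 4-coloring: color 1: [10, 12, 16, 18]; color 2: [11, 13, 14, 15]; color 3: [9, 17].
(χ(G) = 3 ≤ 4.)

Yes, G is 4-colorable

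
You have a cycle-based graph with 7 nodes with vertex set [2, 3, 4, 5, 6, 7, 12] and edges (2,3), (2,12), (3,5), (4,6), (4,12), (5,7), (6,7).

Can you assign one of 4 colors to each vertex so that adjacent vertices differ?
A valid 4-coloring: color 1: [3, 4, 7]; color 2: [5, 6, 12]; color 3: [2].
(χ(G) = 3 ≤ 4.)

Yes, G is 4-colorable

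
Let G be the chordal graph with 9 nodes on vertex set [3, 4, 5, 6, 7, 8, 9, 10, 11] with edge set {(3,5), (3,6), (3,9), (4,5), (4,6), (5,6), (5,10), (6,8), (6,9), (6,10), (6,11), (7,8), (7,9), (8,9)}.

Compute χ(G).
Clique number ω(G) = 3 (lower bound: χ ≥ ω).
The clique on [6, 8, 9] has size 3, forcing χ ≥ 3, and the coloring below uses 3 colors, so χ(G) = 3.
A valid 3-coloring: color 1: [6, 7]; color 2: [5, 9, 11]; color 3: [3, 4, 8, 10].

χ(G) = 3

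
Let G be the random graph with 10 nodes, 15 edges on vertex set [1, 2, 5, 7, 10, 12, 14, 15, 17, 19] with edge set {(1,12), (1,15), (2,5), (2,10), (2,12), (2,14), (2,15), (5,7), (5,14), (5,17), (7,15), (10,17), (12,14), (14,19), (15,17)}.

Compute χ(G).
Clique number ω(G) = 3 (lower bound: χ ≥ ω).
The clique on [2, 12, 14] has size 3, forcing χ ≥ 3, and the coloring below uses 3 colors, so χ(G) = 3.
A valid 3-coloring: color 1: [1, 2, 7, 17, 19]; color 2: [10, 14, 15]; color 3: [5, 12].

χ(G) = 3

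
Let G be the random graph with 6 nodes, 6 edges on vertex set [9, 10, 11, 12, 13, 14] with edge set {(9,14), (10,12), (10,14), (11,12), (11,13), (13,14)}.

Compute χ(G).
χ(G) = 3

Clique number ω(G) = 2 (lower bound: χ ≥ ω).
Odd cycle [11, 12, 10, 14, 13] needs 3 colors (χ ≥ 3).
The coloring below uses 3 colors, so χ(G) = 3.
A valid 3-coloring: color 1: [11, 14]; color 2: [9, 10, 13]; color 3: [12].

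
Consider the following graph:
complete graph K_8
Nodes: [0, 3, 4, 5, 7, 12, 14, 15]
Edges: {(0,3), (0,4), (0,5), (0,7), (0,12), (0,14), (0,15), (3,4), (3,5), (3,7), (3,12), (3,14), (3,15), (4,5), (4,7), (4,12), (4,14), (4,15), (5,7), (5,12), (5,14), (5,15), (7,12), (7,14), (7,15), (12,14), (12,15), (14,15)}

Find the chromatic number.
χ(G) = 8

Clique number ω(G) = 8 (lower bound: χ ≥ ω).
The clique on [0, 3, 4, 5, 7, 12, 14, 15] has size 8, forcing χ ≥ 8, and the coloring below uses 8 colors, so χ(G) = 8.
A valid 8-coloring: color 1: [7]; color 2: [5]; color 3: [12]; color 4: [0]; color 5: [3]; color 6: [15]; color 7: [4]; color 8: [14].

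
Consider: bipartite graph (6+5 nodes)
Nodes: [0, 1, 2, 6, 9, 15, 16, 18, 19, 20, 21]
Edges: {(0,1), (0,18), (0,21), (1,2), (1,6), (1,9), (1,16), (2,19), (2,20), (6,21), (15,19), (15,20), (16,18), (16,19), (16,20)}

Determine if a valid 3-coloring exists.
Yes, G is 3-colorable

A valid 3-coloring: color 1: [1, 18, 19, 20, 21]; color 2: [0, 2, 6, 9, 15, 16].
(χ(G) = 2 ≤ 3.)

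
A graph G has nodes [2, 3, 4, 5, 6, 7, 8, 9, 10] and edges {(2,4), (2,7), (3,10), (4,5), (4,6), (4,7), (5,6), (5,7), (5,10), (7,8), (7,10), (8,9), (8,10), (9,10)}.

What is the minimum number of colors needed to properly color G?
χ(G) = 3

Clique number ω(G) = 3 (lower bound: χ ≥ ω).
The clique on [8, 9, 10] has size 3, forcing χ ≥ 3, and the coloring below uses 3 colors, so χ(G) = 3.
A valid 3-coloring: color 1: [3, 6, 7, 9]; color 2: [4, 10]; color 3: [2, 5, 8].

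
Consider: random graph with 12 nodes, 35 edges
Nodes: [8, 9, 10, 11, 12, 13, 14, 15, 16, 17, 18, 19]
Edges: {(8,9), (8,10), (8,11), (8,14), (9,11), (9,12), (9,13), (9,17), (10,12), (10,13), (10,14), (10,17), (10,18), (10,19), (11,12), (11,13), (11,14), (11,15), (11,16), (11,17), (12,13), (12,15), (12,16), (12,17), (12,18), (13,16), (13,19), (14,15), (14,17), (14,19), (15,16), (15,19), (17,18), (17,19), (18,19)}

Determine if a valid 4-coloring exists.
A valid 4-coloring: color 1: [10, 11]; color 2: [8, 12, 19]; color 3: [13, 15, 17]; color 4: [9, 14, 16, 18].
(χ(G) = 4 ≤ 4.)

Yes, G is 4-colorable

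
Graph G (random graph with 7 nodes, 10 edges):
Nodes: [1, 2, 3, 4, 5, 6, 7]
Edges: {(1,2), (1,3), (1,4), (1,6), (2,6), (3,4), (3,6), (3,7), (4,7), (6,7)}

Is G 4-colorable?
A valid 4-coloring: color 1: [1, 5, 7]; color 2: [2, 3]; color 3: [4, 6].
(χ(G) = 3 ≤ 4.)

Yes, G is 4-colorable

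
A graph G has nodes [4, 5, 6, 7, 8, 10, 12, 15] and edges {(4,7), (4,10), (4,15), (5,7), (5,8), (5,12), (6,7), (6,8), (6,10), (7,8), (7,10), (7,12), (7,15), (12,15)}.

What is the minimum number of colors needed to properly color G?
Clique number ω(G) = 3 (lower bound: χ ≥ ω).
Odd cycle [12, 15, 4, 10, 6, 8, 5] needs 3 colors (χ ≥ 3).
Vertex 7 is adjacent to every vertex of [4, 5, 6, 8, 10, 12, 15], which already need 3 colors among themselves, so 7 needs a new color (χ ≥ 4).
The coloring below uses 4 colors, so χ(G) = 4.
A valid 4-coloring: color 1: [7]; color 2: [4, 8, 12]; color 3: [5, 10, 15]; color 4: [6].

χ(G) = 4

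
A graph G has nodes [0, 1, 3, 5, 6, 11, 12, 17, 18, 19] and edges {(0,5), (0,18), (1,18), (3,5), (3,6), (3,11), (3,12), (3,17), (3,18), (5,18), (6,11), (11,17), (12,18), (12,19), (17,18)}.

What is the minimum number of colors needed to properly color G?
χ(G) = 3

Clique number ω(G) = 3 (lower bound: χ ≥ ω).
The clique on [0, 5, 18] has size 3, forcing χ ≥ 3, and the coloring below uses 3 colors, so χ(G) = 3.
A valid 3-coloring: color 1: [0, 1, 3, 19]; color 2: [11, 18]; color 3: [5, 6, 12, 17].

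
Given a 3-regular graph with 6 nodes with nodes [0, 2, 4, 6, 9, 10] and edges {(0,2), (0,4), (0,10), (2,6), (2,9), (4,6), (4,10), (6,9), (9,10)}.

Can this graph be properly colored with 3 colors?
A valid 3-coloring: color 1: [2, 10]; color 2: [4, 9]; color 3: [0, 6].
(χ(G) = 3 ≤ 3.)

Yes, G is 3-colorable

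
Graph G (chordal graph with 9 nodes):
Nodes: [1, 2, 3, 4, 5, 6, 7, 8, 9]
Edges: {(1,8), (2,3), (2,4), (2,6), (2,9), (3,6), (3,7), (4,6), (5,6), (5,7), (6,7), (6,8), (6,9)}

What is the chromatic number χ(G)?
Clique number ω(G) = 3 (lower bound: χ ≥ ω).
The clique on [2, 6, 9] has size 3, forcing χ ≥ 3, and the coloring below uses 3 colors, so χ(G) = 3.
A valid 3-coloring: color 1: [1, 6]; color 2: [2, 7, 8]; color 3: [3, 4, 5, 9].

χ(G) = 3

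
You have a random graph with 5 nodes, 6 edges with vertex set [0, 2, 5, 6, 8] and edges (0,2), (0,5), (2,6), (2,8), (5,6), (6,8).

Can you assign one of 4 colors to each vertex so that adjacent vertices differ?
Yes, G is 4-colorable

A valid 4-coloring: color 1: [0, 6]; color 2: [2, 5]; color 3: [8].
(χ(G) = 3 ≤ 4.)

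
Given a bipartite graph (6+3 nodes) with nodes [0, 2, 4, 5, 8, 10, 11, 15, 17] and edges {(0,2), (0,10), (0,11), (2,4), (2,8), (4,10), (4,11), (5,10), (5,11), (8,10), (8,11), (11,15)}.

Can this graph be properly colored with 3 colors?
A valid 3-coloring: color 1: [2, 10, 11, 17]; color 2: [0, 4, 5, 8, 15].
(χ(G) = 2 ≤ 3.)

Yes, G is 3-colorable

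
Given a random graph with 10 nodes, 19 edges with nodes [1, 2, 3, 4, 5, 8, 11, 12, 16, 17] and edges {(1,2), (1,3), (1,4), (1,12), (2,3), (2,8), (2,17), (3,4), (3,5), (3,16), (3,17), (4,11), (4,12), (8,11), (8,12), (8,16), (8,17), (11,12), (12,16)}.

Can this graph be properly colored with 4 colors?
A valid 4-coloring: color 1: [3, 12]; color 2: [2, 4, 5, 16]; color 3: [1, 8]; color 4: [11, 17].
(χ(G) = 4 ≤ 4.)

Yes, G is 4-colorable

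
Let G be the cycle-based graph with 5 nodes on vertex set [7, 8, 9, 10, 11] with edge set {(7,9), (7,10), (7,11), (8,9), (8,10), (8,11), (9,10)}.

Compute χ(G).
Clique number ω(G) = 3 (lower bound: χ ≥ ω).
The clique on [8, 9, 10] has size 3, forcing χ ≥ 3, and the coloring below uses 3 colors, so χ(G) = 3.
A valid 3-coloring: color 1: [7, 8]; color 2: [10, 11]; color 3: [9].

χ(G) = 3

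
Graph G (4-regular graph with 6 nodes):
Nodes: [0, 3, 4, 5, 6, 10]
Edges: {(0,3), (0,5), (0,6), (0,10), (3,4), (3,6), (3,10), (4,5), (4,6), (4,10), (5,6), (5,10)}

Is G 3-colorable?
A valid 3-coloring: color 1: [0, 4]; color 2: [6, 10]; color 3: [3, 5].
(χ(G) = 3 ≤ 3.)

Yes, G is 3-colorable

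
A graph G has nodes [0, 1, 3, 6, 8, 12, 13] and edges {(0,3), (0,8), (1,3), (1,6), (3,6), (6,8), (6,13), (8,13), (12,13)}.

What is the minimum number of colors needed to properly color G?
Clique number ω(G) = 3 (lower bound: χ ≥ ω).
The clique on [6, 8, 13] has size 3, forcing χ ≥ 3, and the coloring below uses 3 colors, so χ(G) = 3.
A valid 3-coloring: color 1: [0, 6, 12]; color 2: [3, 13]; color 3: [1, 8].

χ(G) = 3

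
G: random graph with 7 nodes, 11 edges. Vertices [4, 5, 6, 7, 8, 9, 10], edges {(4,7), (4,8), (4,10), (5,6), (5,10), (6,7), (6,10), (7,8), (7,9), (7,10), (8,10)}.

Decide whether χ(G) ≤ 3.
No, G is not 3-colorable

The clique on vertices [4, 7, 8, 10] has size 4 > 3, so it alone needs 4 colors.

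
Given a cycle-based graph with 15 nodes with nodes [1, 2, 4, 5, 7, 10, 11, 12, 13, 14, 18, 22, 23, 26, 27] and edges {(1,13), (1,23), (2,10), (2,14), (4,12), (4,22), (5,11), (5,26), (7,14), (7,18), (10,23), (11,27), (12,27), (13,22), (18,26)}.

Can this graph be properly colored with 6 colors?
A valid 6-coloring: color 1: [1, 4, 5, 10, 14, 18, 27]; color 2: [2, 7, 11, 12, 13, 23, 26]; color 3: [22].
(χ(G) = 3 ≤ 6.)

Yes, G is 6-colorable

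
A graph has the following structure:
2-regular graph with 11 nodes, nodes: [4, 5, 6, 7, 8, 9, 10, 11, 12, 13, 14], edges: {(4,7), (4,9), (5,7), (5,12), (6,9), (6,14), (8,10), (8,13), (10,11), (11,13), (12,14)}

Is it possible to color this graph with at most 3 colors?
A valid 3-coloring: color 1: [6, 7, 8, 11, 12]; color 2: [5, 9, 10, 13, 14]; color 3: [4].
(χ(G) = 3 ≤ 3.)

Yes, G is 3-colorable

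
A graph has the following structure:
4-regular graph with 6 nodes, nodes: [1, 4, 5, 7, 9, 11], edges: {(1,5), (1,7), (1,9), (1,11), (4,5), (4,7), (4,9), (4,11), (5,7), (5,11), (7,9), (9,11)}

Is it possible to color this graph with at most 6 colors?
Yes, G is 6-colorable

A valid 6-coloring: color 1: [1, 4]; color 2: [5, 9]; color 3: [7, 11].
(χ(G) = 3 ≤ 6.)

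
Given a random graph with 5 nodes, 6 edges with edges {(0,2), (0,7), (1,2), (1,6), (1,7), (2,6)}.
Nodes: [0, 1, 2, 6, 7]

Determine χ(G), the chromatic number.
χ(G) = 3

Clique number ω(G) = 3 (lower bound: χ ≥ ω).
The clique on [1, 2, 6] has size 3, forcing χ ≥ 3, and the coloring below uses 3 colors, so χ(G) = 3.
A valid 3-coloring: color 1: [0, 1]; color 2: [2, 7]; color 3: [6].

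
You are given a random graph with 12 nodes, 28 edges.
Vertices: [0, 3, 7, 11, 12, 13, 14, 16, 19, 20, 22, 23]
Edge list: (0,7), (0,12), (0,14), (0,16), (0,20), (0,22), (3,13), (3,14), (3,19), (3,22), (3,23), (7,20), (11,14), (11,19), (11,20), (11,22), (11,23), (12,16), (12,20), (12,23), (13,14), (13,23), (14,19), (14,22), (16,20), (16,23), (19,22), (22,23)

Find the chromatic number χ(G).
Clique number ω(G) = 4 (lower bound: χ ≥ ω).
The clique on [0, 12, 16, 20] has size 4, forcing χ ≥ 4, and the coloring below uses 4 colors, so χ(G) = 4.
A valid 4-coloring: color 1: [14, 20, 23]; color 2: [7, 12, 13, 22]; color 3: [0, 3, 11]; color 4: [16, 19].

χ(G) = 4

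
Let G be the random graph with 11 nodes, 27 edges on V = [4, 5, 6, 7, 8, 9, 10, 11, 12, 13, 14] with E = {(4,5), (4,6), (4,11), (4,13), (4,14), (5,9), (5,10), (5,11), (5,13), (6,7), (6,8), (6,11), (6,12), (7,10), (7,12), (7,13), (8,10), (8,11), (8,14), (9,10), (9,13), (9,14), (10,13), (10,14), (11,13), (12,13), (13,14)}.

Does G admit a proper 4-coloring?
A valid 4-coloring: color 1: [6, 13]; color 2: [10, 11, 12]; color 3: [5, 7, 14]; color 4: [4, 8, 9].
(χ(G) = 4 ≤ 4.)

Yes, G is 4-colorable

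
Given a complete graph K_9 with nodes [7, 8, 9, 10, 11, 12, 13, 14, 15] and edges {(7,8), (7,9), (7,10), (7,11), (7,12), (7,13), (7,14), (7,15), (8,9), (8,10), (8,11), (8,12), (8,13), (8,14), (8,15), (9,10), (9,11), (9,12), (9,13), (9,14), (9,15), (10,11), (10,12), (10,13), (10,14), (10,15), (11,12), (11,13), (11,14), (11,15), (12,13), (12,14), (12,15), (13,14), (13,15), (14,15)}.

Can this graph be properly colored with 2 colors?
The clique on vertices [7, 8, 9, 10, 11, 12, 13, 14, 15] has size 9 > 2, so it alone needs 9 colors.

No, G is not 2-colorable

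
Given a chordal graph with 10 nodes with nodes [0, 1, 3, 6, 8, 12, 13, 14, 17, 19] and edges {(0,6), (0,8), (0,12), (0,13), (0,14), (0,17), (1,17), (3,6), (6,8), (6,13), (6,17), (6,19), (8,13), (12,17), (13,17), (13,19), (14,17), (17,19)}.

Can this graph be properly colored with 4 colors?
Yes, G is 4-colorable

A valid 4-coloring: color 1: [3, 8, 17]; color 2: [0, 1, 19]; color 3: [6, 12, 14]; color 4: [13].
(χ(G) = 4 ≤ 4.)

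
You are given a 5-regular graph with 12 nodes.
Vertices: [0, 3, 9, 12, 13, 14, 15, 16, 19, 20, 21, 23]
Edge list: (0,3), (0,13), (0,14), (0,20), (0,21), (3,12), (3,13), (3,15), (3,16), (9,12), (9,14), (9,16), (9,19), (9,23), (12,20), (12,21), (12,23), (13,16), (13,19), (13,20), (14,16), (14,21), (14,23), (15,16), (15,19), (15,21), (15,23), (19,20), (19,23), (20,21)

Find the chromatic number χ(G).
χ(G) = 4

Clique number ω(G) = 3 (lower bound: χ ≥ ω).
Suppose a proper 3-coloring c exists. The clique [0, 3, 13] takes 3 distinct colors; by symmetry let c(0) = 1, c(3) = 2, c(13) = 3.
- Vertex 16: neighbors [3, 13] already have colors [2, 3] ⇒ c(16) = 1.
- Vertex 15: neighbors [16, 3] already have colors [1, 2] ⇒ c(15) = 3.
- Vertex 20: neighbors [0, 13] already have colors [1, 3] ⇒ c(20) = 2.
- Vertex 21: neighbors [0, 20, 15] already have colors [1, 2, 3] — all 3 colors blocked. Contradiction.
The forced assignments end in a contradiction, so G has no proper 3-coloring (χ ≥ 4).
The coloring below uses 4 colors, so χ(G) = 4.
A valid 4-coloring: color 1: [3, 14, 19]; color 2: [9, 15, 20]; color 3: [13, 21, 23]; color 4: [0, 12, 16].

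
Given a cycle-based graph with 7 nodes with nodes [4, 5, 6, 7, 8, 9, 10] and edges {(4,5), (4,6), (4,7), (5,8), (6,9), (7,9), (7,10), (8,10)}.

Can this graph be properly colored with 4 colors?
Yes, G is 4-colorable

A valid 4-coloring: color 1: [4, 8, 9]; color 2: [5, 6, 7]; color 3: [10].
(χ(G) = 3 ≤ 4.)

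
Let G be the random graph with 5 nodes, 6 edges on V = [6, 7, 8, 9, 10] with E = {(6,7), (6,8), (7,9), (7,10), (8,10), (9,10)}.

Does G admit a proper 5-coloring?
Yes, G is 5-colorable

A valid 5-coloring: color 1: [7, 8]; color 2: [6, 10]; color 3: [9].
(χ(G) = 3 ≤ 5.)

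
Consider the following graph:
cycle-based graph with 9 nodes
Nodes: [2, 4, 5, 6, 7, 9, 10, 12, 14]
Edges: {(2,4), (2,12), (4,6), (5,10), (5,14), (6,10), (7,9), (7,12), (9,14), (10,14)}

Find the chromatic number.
χ(G) = 3

Clique number ω(G) = 3 (lower bound: χ ≥ ω).
The clique on [5, 10, 14] has size 3, forcing χ ≥ 3, and the coloring below uses 3 colors, so χ(G) = 3.
A valid 3-coloring: color 1: [2, 6, 7, 14]; color 2: [4, 9, 10, 12]; color 3: [5].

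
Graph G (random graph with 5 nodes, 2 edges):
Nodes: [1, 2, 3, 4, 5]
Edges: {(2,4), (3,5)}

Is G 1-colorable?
No, G is not 1-colorable

Edge (2,4) forces its endpoints to differ, so 1 color is not enough.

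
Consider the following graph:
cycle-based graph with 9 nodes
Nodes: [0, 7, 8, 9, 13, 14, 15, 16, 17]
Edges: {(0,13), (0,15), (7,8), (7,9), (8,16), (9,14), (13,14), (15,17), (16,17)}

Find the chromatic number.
Clique number ω(G) = 2 (lower bound: χ ≥ ω).
Odd cycle [7, 8, 16, 17, 15, 0, 13, 14, 9] needs 3 colors (χ ≥ 3).
The coloring below uses 3 colors, so χ(G) = 3.
A valid 3-coloring: color 1: [7, 14, 15, 16]; color 2: [0, 8, 9, 17]; color 3: [13].

χ(G) = 3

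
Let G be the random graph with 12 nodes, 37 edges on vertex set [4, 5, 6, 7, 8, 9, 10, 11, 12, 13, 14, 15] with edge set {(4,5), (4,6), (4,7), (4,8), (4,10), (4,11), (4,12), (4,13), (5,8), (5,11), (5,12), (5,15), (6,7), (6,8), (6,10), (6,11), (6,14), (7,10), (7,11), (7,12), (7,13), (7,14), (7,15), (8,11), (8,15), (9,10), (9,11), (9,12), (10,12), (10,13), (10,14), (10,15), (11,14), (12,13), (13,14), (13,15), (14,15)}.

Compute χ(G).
χ(G) = 5

Clique number ω(G) = 5 (lower bound: χ ≥ ω).
The clique on [4, 7, 10, 12, 13] has size 5, forcing χ ≥ 5, and the coloring below uses 5 colors, so χ(G) = 5.
A valid 5-coloring: color 1: [4, 9, 14]; color 2: [7, 8]; color 3: [10, 11]; color 4: [5, 6, 13]; color 5: [12, 15].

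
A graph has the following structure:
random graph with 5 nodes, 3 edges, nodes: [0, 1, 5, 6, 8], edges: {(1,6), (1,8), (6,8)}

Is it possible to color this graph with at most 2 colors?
The clique on vertices [1, 6, 8] has size 3 > 2, so it alone needs 3 colors.

No, G is not 2-colorable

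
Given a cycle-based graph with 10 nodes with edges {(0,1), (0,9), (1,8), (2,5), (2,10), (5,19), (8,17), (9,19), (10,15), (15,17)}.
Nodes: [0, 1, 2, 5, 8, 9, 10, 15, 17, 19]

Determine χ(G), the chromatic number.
χ(G) = 2

Clique number ω(G) = 2 (lower bound: χ ≥ ω).
The graph is bipartite (no odd cycle), so 2 colors suffice: χ(G) = 2.
A valid 2-coloring: color 1: [0, 2, 8, 15, 19]; color 2: [1, 5, 9, 10, 17].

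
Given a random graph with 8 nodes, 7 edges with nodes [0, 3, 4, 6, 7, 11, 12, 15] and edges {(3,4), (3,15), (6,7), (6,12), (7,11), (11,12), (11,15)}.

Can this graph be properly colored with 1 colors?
No, G is not 1-colorable

Edge (3,4) forces its endpoints to differ, so 1 color is not enough.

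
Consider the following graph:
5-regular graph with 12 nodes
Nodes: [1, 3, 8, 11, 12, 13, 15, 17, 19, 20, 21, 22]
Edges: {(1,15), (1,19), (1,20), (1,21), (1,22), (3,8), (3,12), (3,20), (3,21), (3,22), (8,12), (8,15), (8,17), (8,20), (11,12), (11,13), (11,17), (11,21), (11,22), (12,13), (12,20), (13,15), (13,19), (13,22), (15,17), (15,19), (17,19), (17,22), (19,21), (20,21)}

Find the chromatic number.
Clique number ω(G) = 4 (lower bound: χ ≥ ω).
The clique on [3, 8, 12, 20] has size 4, forcing χ ≥ 4, and the coloring below uses 4 colors, so χ(G) = 4.
A valid 4-coloring: color 1: [13, 17, 20]; color 2: [1, 8, 11]; color 3: [12, 15, 21, 22]; color 4: [3, 19].

χ(G) = 4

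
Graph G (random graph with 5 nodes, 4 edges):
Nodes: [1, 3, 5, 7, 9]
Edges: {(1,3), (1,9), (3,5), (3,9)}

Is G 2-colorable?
No, G is not 2-colorable

The clique on vertices [1, 3, 9] has size 3 > 2, so it alone needs 3 colors.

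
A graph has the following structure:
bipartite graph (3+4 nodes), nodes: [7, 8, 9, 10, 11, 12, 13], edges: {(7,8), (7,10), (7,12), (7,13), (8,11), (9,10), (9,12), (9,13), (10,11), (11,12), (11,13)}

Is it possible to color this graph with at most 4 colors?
A valid 4-coloring: color 1: [7, 9, 11]; color 2: [8, 10, 12, 13].
(χ(G) = 2 ≤ 4.)

Yes, G is 4-colorable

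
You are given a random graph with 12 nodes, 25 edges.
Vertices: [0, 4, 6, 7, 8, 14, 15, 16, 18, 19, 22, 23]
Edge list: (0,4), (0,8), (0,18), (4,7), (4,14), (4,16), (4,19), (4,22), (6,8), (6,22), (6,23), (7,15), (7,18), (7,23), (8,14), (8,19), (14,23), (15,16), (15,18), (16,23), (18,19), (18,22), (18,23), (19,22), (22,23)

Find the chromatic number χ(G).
χ(G) = 4

Clique number ω(G) = 3 (lower bound: χ ≥ ω).
Suppose a proper 3-coloring c exists. The clique [4, 19, 22] takes 3 distinct colors; by symmetry let c(4) = 1, c(19) = 2, c(22) = 3.
- Vertex 18: neighbors [19, 22] already have colors [2, 3] ⇒ c(18) = 1.
- Vertex 23: neighbors [18, 22] already have colors [1, 3] ⇒ c(23) = 2.
- Vertex 6: neighbors [23, 22] already have colors [2, 3] ⇒ c(6) = 1.
- Vertex 8: neighbors [6, 19] already have colors [1, 2] ⇒ c(8) = 3.
- Vertex 14: neighbors [4, 23, 8] already have colors [1, 2, 3] — all 3 colors blocked. Contradiction.
The forced assignments end in a contradiction, so G has no proper 3-coloring (χ ≥ 4).
The coloring below uses 4 colors, so χ(G) = 4.
A valid 4-coloring: color 1: [0, 15, 19, 23]; color 2: [4, 6, 18]; color 3: [7, 8, 16, 22]; color 4: [14].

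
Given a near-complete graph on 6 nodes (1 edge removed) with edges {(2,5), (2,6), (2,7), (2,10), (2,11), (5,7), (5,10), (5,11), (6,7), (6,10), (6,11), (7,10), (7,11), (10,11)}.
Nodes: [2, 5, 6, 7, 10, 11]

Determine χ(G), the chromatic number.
Clique number ω(G) = 5 (lower bound: χ ≥ ω).
The clique on [2, 5, 7, 10, 11] has size 5, forcing χ ≥ 5, and the coloring below uses 5 colors, so χ(G) = 5.
A valid 5-coloring: color 1: [11]; color 2: [10]; color 3: [7]; color 4: [2]; color 5: [5, 6].

χ(G) = 5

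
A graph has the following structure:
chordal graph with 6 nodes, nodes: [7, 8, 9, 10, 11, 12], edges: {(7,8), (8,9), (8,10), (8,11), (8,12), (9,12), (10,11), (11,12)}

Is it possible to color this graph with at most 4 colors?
A valid 4-coloring: color 1: [8]; color 2: [7, 10, 12]; color 3: [9, 11].
(χ(G) = 3 ≤ 4.)

Yes, G is 4-colorable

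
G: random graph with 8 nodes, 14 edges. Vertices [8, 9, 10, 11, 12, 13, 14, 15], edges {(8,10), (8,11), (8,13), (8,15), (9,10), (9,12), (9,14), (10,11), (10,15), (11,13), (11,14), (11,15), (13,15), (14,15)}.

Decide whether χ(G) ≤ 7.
Yes, G is 7-colorable

A valid 7-coloring: color 1: [9, 15]; color 2: [11, 12]; color 3: [8, 14]; color 4: [10, 13].
(χ(G) = 4 ≤ 7.)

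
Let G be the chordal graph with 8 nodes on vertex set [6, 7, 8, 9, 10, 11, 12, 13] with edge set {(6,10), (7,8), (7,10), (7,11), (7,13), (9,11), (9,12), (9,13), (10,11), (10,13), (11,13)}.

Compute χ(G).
Clique number ω(G) = 4 (lower bound: χ ≥ ω).
The clique on [7, 10, 11, 13] has size 4, forcing χ ≥ 4, and the coloring below uses 4 colors, so χ(G) = 4.
A valid 4-coloring: color 1: [6, 8, 12, 13]; color 2: [7, 9]; color 3: [11]; color 4: [10].

χ(G) = 4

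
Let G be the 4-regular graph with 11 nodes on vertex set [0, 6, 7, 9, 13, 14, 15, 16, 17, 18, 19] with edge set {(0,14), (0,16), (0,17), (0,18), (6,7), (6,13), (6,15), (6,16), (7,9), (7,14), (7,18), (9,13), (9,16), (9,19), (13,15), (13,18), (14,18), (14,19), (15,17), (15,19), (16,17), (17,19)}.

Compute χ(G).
χ(G) = 3

Clique number ω(G) = 3 (lower bound: χ ≥ ω).
The clique on [0, 16, 17] has size 3, forcing χ ≥ 3, and the coloring below uses 3 colors, so χ(G) = 3.
A valid 3-coloring: color 1: [0, 7, 13, 19]; color 2: [15, 16, 18]; color 3: [6, 9, 14, 17].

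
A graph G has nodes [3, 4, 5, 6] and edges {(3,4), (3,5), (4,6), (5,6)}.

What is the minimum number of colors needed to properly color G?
χ(G) = 2

Clique number ω(G) = 2 (lower bound: χ ≥ ω).
The graph is bipartite (no odd cycle), so 2 colors suffice: χ(G) = 2.
A valid 2-coloring: color 1: [3, 6]; color 2: [4, 5].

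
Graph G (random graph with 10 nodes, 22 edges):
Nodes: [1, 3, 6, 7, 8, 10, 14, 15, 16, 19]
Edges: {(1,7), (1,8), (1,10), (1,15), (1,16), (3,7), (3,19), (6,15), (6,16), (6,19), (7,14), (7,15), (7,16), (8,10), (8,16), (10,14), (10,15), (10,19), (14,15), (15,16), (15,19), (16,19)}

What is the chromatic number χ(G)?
χ(G) = 4

Clique number ω(G) = 4 (lower bound: χ ≥ ω).
The clique on [1, 7, 15, 16] has size 4, forcing χ ≥ 4, and the coloring below uses 4 colors, so χ(G) = 4.
A valid 4-coloring: color 1: [3, 8, 15]; color 2: [10, 16]; color 3: [7, 19]; color 4: [1, 6, 14].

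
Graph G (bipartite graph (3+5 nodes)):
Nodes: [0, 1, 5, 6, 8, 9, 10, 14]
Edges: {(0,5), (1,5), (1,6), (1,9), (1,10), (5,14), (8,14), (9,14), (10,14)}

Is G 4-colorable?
Yes, G is 4-colorable

A valid 4-coloring: color 1: [0, 1, 14]; color 2: [5, 6, 8, 9, 10].
(χ(G) = 2 ≤ 4.)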